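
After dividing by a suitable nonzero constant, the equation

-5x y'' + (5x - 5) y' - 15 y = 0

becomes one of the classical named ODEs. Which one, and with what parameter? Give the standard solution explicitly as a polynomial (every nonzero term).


All three coefficients share the factor -5; dividing through by -5 gives  x y'' + (1 - x) y' + 3 y = 0.
This matches the Laguerre equation x y'' + (1 - x) y' + n y = 0 with n = 3; the polynomial solution is L_3(x).
With y = sum_k a_k x^k, matching x^k gives (k+1)k a_{k+1} + (k+1) a_{k+1} - k a_k + n a_k = 0, i.e. (k+1)^2 a_{k+1} = (k - n) a_k = (k - 3) a_k. The right side vanishes at k = 3, so the series terminates at degree 3.
Standard normalization L_n(0) = 1 gives a_0 = 1. Work upward with a_{k+1} = (k - 3) a_k / (k+1)^2:
  a_1 = (0 - 3)(1) / 1^2 = -3/1 = -3
  a_2 = (1 - 3)(-3) / 2^2 = 6/4 = 3/2
  a_3 = (2 - 3)(3/2) / 3^2 = (-3/2)/9 = -1/6
Hence L_3(x) = -x^3/6 + 3 x^2/2 - 3 x + 1.

L_3(x); series = -x^3/6 + 3 x^2/2 - 3 x + 1


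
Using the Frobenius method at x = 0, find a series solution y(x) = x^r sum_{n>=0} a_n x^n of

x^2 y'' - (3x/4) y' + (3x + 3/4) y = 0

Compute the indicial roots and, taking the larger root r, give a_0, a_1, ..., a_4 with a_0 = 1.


Write in Frobenius form y'' + (p(x)/x) y' + (q(x)/x^2) y = 0:
  p(x) = -3/4,  q(x) = 3x + 3/4.
Indicial equation: r(r-1) + (-3/4) r + (3/4) = 0 -> roots r_1 = 1, r_2 = 3/4.
Take r = r_1 = 1. Let y(x) = x^r sum_{n>=0} a_n x^n with a_0 = 1.
Substitute y = x^r sum a_n x^n and match x^{r+n}. The recurrence is
  D(n) a_n + 3 a_{n-1} = 0,  where D(n) = (r+n)(r+n-1) + (-3/4)(r+n) + (3/4).
  a_n = -3 / D(n) * a_{n-1}.
Since the indicial polynomial factors as (r - r_1)(r - r_2), D(n) = (r_1 + n - r_1)(r_1 + n - r_2) = n(n + 1/4).
Evaluating step by step (a_0 = 1):
  n = 1: D(1) = 1(1 + 1/4) = 5/4; numerator = -3(1) = -3; a_1 = (-3)/(5/4) = -12/5
  n = 2: D(2) = 2(2 + 1/4) = 9/2; numerator = -3(-12/5) = 36/5; a_2 = (36/5)/(9/2) = 8/5
  n = 3: D(3) = 3(3 + 1/4) = 39/4; numerator = -3(8/5) = -24/5; a_3 = (-24/5)/(39/4) = -32/65
  n = 4: D(4) = 4(4 + 1/4) = 17; numerator = -3(-32/65) = 96/65; a_4 = (96/65)/(17) = 96/1105

r = 1; a_0 = 1; a_1 = -12/5; a_2 = 8/5; a_3 = -32/65; a_4 = 96/1105


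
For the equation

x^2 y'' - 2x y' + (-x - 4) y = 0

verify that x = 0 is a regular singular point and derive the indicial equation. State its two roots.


Divide by x^2 to reach normal form y'' + P_1(x) y' + P_2(x) y = 0 with P_1(x) = -2/x and P_2(x) = -1/x - 4/x^2.
x = 0 is a singular point because the y'-coefficient -2/x has a pole at x = 0 and the y-coefficient -1/x - 4/x^2 has a pole at x = 0.
It is a regular singular point because x P_1(x) = p(x) = -2 and x^2 P_2(x) = q(x) = -x - 4 are polynomials, hence analytic at x = 0.
p(0) = -2,  q(0) = -4.
Indicial equation: r(r-1) + p(0) r + q(0) = 0, i.e. r^2 + (p(0) - 1) r + q(0) = 0, i.e. r^2 - 3 r - 4 = 0.
Discriminant: (-3)^2 - 4(-4) = 25, so r = (3 ± 5)/2.
Solving: r_1 = 4, r_2 = -1.

indicial: r^2 - 3 r - 4 = 0; roots r_1 = 4, r_2 = -1


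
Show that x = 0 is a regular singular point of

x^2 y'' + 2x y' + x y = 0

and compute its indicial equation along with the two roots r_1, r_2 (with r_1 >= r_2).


Divide by x^2 to reach normal form y'' + P_1(x) y' + P_2(x) y = 0 with P_1(x) = 2/x and P_2(x) = 1/x.
x = 0 is a singular point because the y'-coefficient 2/x has a pole at x = 0 and the y-coefficient 1/x has a pole at x = 0.
It is a regular singular point because x P_1(x) = p(x) = 2 and x^2 P_2(x) = q(x) = x are polynomials, hence analytic at x = 0.
p(0) = 2,  q(0) = 0.
Indicial equation: r(r-1) + p(0) r + q(0) = 0, i.e. r^2 + (p(0) - 1) r + q(0) = 0, i.e. r^2 + 1 r = 0.
Discriminant: (1)^2 - 4(0) = 1, so r = (-1 ± 1)/2.
Solving: r_1 = 0, r_2 = -1.

indicial: r^2 + 1 r = 0; roots r_1 = 0, r_2 = -1


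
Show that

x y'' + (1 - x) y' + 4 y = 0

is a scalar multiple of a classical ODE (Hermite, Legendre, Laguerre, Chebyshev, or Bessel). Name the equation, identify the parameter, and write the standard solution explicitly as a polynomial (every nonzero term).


The equation is already in a standard form:  x y'' + (1 - x) y' + 4 y = 0.
This matches the Laguerre equation x y'' + (1 - x) y' + n y = 0 with n = 4; the polynomial solution is L_4(x).
With y = sum_k a_k x^k, matching x^k gives (k+1)k a_{k+1} + (k+1) a_{k+1} - k a_k + n a_k = 0, i.e. (k+1)^2 a_{k+1} = (k - n) a_k = (k - 4) a_k. The right side vanishes at k = 4, so the series terminates at degree 4.
Standard normalization L_n(0) = 1 gives a_0 = 1. Work upward with a_{k+1} = (k - 4) a_k / (k+1)^2:
  a_1 = (0 - 4)(1) / 1^2 = -4/1 = -4
  a_2 = (1 - 4)(-4) / 2^2 = 12/4 = 3
  a_3 = (2 - 4)(3) / 3^2 = -6/9 = -2/3
  a_4 = (3 - 4)(-2/3) / 4^2 = (2/3)/16 = 1/24
Hence L_4(x) = x^4/24 - 2 x^3/3 + 3 x^2 - 4 x + 1.

L_4(x); series = x^4/24 - 2 x^3/3 + 3 x^2 - 4 x + 1


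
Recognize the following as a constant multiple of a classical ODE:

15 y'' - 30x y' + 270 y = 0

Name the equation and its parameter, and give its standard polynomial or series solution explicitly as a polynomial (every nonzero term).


All three coefficients share the factor 15; dividing through by 15 gives  y'' - 2x y' + 18 y = 0.
This matches the Hermite equation y'' - 2x y' + 2n y = 0 with 2n = 18, so n = 9; the polynomial solution is H_9(x).
With y = sum_k a_k x^k, matching x^k gives (k+2)(k+1) a_{k+2} = 2(k - n) a_k = 2(k - 9) a_k. The right side vanishes at k = 9, so the series with the parity of 9 terminates at degree 9.
Standard normalization: leading coefficient of H_n is 2^n, so a_9 = 2^9 = 512. Work downward with a_k = (k+1)(k+2) a_{k+2} / (2(k - n)):
  a_7 = (8)(9)(512) / (2(7 - 9)) = 36864/(-4) = -9216
  a_5 = (6)(7)(-9216) / (2(5 - 9)) = -387072/(-8) = 48384
  a_3 = (4)(5)(48384) / (2(3 - 9)) = 967680/(-12) = -80640
  a_1 = (2)(3)(-80640) / (2(1 - 9)) = -483840/(-16) = 30240
Hence H_9(x) = 512 x^9 - 9216 x^7 + 48384 x^5 - 80640 x^3 + 30240 x.

H_9(x); series = 512 x^9 - 9216 x^7 + 48384 x^5 - 80640 x^3 + 30240 x


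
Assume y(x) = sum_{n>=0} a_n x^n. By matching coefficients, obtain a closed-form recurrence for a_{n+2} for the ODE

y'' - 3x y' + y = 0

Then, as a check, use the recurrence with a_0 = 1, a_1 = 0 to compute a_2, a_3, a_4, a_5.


Substitute y = sum_n a_n x^n.
y''(x) has coefficient (n+2)(n+1) a_{n+2} at x^n;
-3 x y'(x) has coefficient -3 n a_n at x^n (shift);
y(x) has coefficient 1 a_n at x^n.
Matching x^n: (n+2)(n+1) a_{n+2} + (-3n + 1) a_n = 0.
Thus a_{n+2} = (3n - 1) / ((n+1)(n+2)) * a_n.

Check with a_0 = 1, a_1 = 0 (apply the recurrence for n = 0, 1, 2, 3): a_0 = 1, a_1 = 0, a_2 = -1/2, a_3 = 0, a_4 = -5/24, a_5 = 0.

a_(n+2) = (3n - 1) / ((n+1)(n+2)) * a_n; check: a_0 = 1, a_1 = 0, a_2 = -1/2, a_3 = 0, a_4 = -5/24, a_5 = 0


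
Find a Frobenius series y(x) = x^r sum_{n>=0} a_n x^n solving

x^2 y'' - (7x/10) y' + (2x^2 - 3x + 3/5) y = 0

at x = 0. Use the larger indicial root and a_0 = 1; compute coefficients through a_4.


Write in Frobenius form y'' + (p(x)/x) y' + (q(x)/x^2) y = 0:
  p(x) = -7/10,  q(x) = 2x^2 - 3x + 3/5.
Indicial equation: r(r-1) + (-7/10) r + (3/5) = 0 -> roots r_1 = 6/5, r_2 = 1/2.
Take r = r_1 = 6/5. Let y(x) = x^r sum_{n>=0} a_n x^n with a_0 = 1.
Substitute y = x^r sum a_n x^n and match x^{r+n}. The recurrence is
  D(n) a_n - 3 a_{n-1} + 2 a_{n-2} = 0,  where D(n) = (r+n)(r+n-1) + (-7/10)(r+n) + (3/5).
  a_n = [3 a_{n-1} - 2 a_{n-2}] / D(n).
Since the indicial polynomial factors as (r - r_1)(r - r_2), D(n) = (r_1 + n - r_1)(r_1 + n - r_2) = n(n + 7/10).
Evaluating step by step (a_0 = 1):
  n = 1: D(1) = 1(1 + 7/10) = 17/10; numerator = 3(1) = 3; a_1 = (3)/(17/10) = 30/17
  n = 2: D(2) = 2(2 + 7/10) = 27/5; numerator = 3(30/17) - 2(1) = 56/17; a_2 = (56/17)/(27/5) = 280/459
  n = 3: D(3) = 3(3 + 7/10) = 111/10; numerator = 3(280/459) - 2(30/17) = -260/153; a_3 = (-260/153)/(111/10) = -2600/16983
  n = 4: D(4) = 4(4 + 7/10) = 94/5; numerator = 3(-2600/16983) - 2(280/459) = -28520/16983; a_4 = (-28520/16983)/(94/5) = -71300/798201

r = 6/5; a_0 = 1; a_1 = 30/17; a_2 = 280/459; a_3 = -2600/16983; a_4 = -71300/798201


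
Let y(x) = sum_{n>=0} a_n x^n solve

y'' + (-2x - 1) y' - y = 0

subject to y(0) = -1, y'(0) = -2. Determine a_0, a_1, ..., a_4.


Ansatz: y(x) = sum_{n>=0} a_n x^n, so y'(x) = sum_{n>=1} n a_n x^(n-1) and y''(x) = sum_{n>=2} n(n-1) a_n x^(n-2).
Substitute into P(x) y'' + Q(x) y' + R(x) y = 0 with P(x) = 1, Q(x) = -2x - 1, R(x) = -1, and match powers of x.
Initial conditions: a_0 = -1, a_1 = -2.
Setting the coefficient of each power of x to zero and solving order by order (substituting the coefficients already found):
  x^0: 2 a_2 - a_1 - a_0 = 0  ->  2 a_2 = a_1 + a_0 = -3  ->  a_2 = -3/2
  x^1: 6 a_3 - 2 a_2 - 3 a_1 = 0  ->  6 a_3 = 2 a_2 + 3 a_1 = -9  ->  a_3 = -3/2
  x^2: 12 a_4 - 3 a_3 - 5 a_2 = 0  ->  12 a_4 = 3 a_3 + 5 a_2 = -12  ->  a_4 = -1
Truncated series: y(x) = -1 - 2 x - (3/2) x^2 - (3/2) x^3 - x^4 + O(x^5).

a_0 = -1; a_1 = -2; a_2 = -3/2; a_3 = -3/2; a_4 = -1


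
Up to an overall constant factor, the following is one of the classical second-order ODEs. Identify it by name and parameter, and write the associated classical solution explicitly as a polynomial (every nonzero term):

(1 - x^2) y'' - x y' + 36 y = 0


The equation is already in a standard form:  (1 - x^2) y'' - x y' + 36 y = 0.
This matches the Chebyshev equation (1 - x^2) y'' - x y' + n^2 y = 0 (note the -x y' term, not -2x y') with n^2 = 36, so n = 6; the polynomial solution is T_6(x).
With y = sum_k a_k x^k, matching x^k gives (k+2)(k+1) a_{k+2} = (k^2 - n^2) a_k = (k - 6)(k + 6) a_k. The right side vanishes at k = 6, so the series with the parity of 6 terminates at degree 6.
Standard normalization: leading coefficient of T_n is 2^(n-1), so a_6 = 2^5 = 32. Work downward with a_k = (k+1)(k+2) a_{k+2} / ((k - 6)(k + 6)):
  a_4 = (5)(6)(32) / ((4 - 6)(4 + 6)) = 960/(-20) = -48
  a_2 = (3)(4)(-48) / ((2 - 6)(2 + 6)) = -576/(-32) = 18
  a_0 = (1)(2)(18) / ((0 - 6)(0 + 6)) = 36/(-36) = -1
Hence T_6(x) = 32 x^6 - 48 x^4 + 18 x^2 - 1.

T_6(x); series = 32 x^6 - 48 x^4 + 18 x^2 - 1


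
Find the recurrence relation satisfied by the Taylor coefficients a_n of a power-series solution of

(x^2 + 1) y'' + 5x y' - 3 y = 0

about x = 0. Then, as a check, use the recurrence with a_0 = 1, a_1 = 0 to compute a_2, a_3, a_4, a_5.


Substitute y = sum_n a_n x^n.
(1 + 1 x^2) y'' contributes (n+2)(n+1) a_{n+2} + n(n-1) a_n at x^n.
5 x y'(x) contributes 5 n a_n at x^n.
-3 y(x) contributes -3 a_n at x^n.
Matching x^n: (n+2)(n+1) a_{n+2} + (n(n-1) + 5 n - 3) a_n = 0.
Thus a_{n+2} = (-n(n-1) - 5 n + 3) / ((n+1)(n+2)) * a_n.

Check with a_0 = 1, a_1 = 0 (apply the recurrence for n = 0, 1, 2, 3): a_0 = 1, a_1 = 0, a_2 = 3/2, a_3 = 0, a_4 = -9/8, a_5 = 0.

a_(n+2) = (-n(n-1) - 5 n + 3) / ((n+1)(n+2)) * a_n; check: a_0 = 1, a_1 = 0, a_2 = 3/2, a_3 = 0, a_4 = -9/8, a_5 = 0


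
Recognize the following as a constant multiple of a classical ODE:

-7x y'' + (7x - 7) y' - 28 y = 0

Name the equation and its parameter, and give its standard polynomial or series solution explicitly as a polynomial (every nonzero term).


All three coefficients share the factor -7; dividing through by -7 gives  x y'' + (1 - x) y' + 4 y = 0.
This matches the Laguerre equation x y'' + (1 - x) y' + n y = 0 with n = 4; the polynomial solution is L_4(x).
With y = sum_k a_k x^k, matching x^k gives (k+1)k a_{k+1} + (k+1) a_{k+1} - k a_k + n a_k = 0, i.e. (k+1)^2 a_{k+1} = (k - n) a_k = (k - 4) a_k. The right side vanishes at k = 4, so the series terminates at degree 4.
Standard normalization L_n(0) = 1 gives a_0 = 1. Work upward with a_{k+1} = (k - 4) a_k / (k+1)^2:
  a_1 = (0 - 4)(1) / 1^2 = -4/1 = -4
  a_2 = (1 - 4)(-4) / 2^2 = 12/4 = 3
  a_3 = (2 - 4)(3) / 3^2 = -6/9 = -2/3
  a_4 = (3 - 4)(-2/3) / 4^2 = (2/3)/16 = 1/24
Hence L_4(x) = x^4/24 - 2 x^3/3 + 3 x^2 - 4 x + 1.

L_4(x); series = x^4/24 - 2 x^3/3 + 3 x^2 - 4 x + 1


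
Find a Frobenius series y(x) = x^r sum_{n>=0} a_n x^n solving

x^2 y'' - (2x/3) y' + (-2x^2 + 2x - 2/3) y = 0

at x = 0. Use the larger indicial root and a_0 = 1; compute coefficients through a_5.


Write in Frobenius form y'' + (p(x)/x) y' + (q(x)/x^2) y = 0:
  p(x) = -2/3,  q(x) = -2x^2 + 2x - 2/3.
Indicial equation: r(r-1) + (-2/3) r + (-2/3) = 0 -> roots r_1 = 2, r_2 = -1/3.
Take r = r_1 = 2. Let y(x) = x^r sum_{n>=0} a_n x^n with a_0 = 1.
Substitute y = x^r sum a_n x^n and match x^{r+n}. The recurrence is
  D(n) a_n + 2 a_{n-1} - 2 a_{n-2} = 0,  where D(n) = (r+n)(r+n-1) + (-2/3)(r+n) + (-2/3).
  a_n = [-2 a_{n-1} + 2 a_{n-2}] / D(n).
Since the indicial polynomial factors as (r - r_1)(r - r_2), D(n) = (r_1 + n - r_1)(r_1 + n - r_2) = n(n + 7/3).
Evaluating step by step (a_0 = 1):
  n = 1: D(1) = 1(1 + 7/3) = 10/3; numerator = -2(1) = -2; a_1 = (-2)/(10/3) = -3/5
  n = 2: D(2) = 2(2 + 7/3) = 26/3; numerator = -2(-3/5) + 2(1) = 16/5; a_2 = (16/5)/(26/3) = 24/65
  n = 3: D(3) = 3(3 + 7/3) = 16; numerator = -2(24/65) + 2(-3/5) = -126/65; a_3 = (-126/65)/(16) = -63/520
  n = 4: D(4) = 4(4 + 7/3) = 76/3; numerator = -2(-63/520) + 2(24/65) = 51/52; a_4 = (51/52)/(76/3) = 153/3952
  n = 5: D(5) = 5(5 + 7/3) = 110/3; numerator = -2(153/3952) + 2(-63/520) = -243/760; a_5 = (-243/760)/(110/3) = -729/83600

r = 2; a_0 = 1; a_1 = -3/5; a_2 = 24/65; a_3 = -63/520; a_4 = 153/3952; a_5 = -729/83600


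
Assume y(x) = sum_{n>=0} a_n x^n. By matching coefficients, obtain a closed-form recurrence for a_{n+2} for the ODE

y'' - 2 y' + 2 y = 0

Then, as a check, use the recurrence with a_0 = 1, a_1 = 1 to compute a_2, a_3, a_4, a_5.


Substitute y = sum_n a_n x^n.
y''(x) has coefficient (n+2)(n+1) a_{n+2} at x^n;
-2 y'(x) has coefficient -2 (n+1) a_{n+1} at x^n;
2 y(x) has coefficient 2 a_n at x^n.
Matching x^n: (n+2)(n+1) a_{n+2} - 2 (n+1) a_{n+1} + 2 a_n = 0.
Thus a_{n+2} = [2 (n+1) a_{n+1} - 2 a_n] / ((n+1)(n+2)).

Check with a_0 = 1, a_1 = 1 (apply the recurrence for n = 0, 1, 2, 3): a_0 = 1, a_1 = 1, a_2 = 0, a_3 = -1/3, a_4 = -1/6, a_5 = -1/30.

a_(n+2) = [2 (n+1) a_(n+1) - 2 a_n] / ((n+1)(n+2)); check: a_0 = 1, a_1 = 1, a_2 = 0, a_3 = -1/3, a_4 = -1/6, a_5 = -1/30


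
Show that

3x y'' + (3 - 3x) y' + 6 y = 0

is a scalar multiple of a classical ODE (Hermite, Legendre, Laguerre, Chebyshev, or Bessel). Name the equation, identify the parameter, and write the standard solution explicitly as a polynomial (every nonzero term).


All three coefficients share the factor 3; dividing through by 3 gives  x y'' + (1 - x) y' + 2 y = 0.
This matches the Laguerre equation x y'' + (1 - x) y' + n y = 0 with n = 2; the polynomial solution is L_2(x).
With y = sum_k a_k x^k, matching x^k gives (k+1)k a_{k+1} + (k+1) a_{k+1} - k a_k + n a_k = 0, i.e. (k+1)^2 a_{k+1} = (k - n) a_k = (k - 2) a_k. The right side vanishes at k = 2, so the series terminates at degree 2.
Standard normalization L_n(0) = 1 gives a_0 = 1. Work upward with a_{k+1} = (k - 2) a_k / (k+1)^2:
  a_1 = (0 - 2)(1) / 1^2 = -2/1 = -2
  a_2 = (1 - 2)(-2) / 2^2 = 2/4 = 1/2
Hence L_2(x) = x^2/2 - 2 x + 1.

L_2(x); series = x^2/2 - 2 x + 1


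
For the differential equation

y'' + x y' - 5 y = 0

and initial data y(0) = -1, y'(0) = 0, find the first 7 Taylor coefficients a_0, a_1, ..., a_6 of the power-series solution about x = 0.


Ansatz: y(x) = sum_{n>=0} a_n x^n, so y'(x) = sum_{n>=1} n a_n x^(n-1) and y''(x) = sum_{n>=2} n(n-1) a_n x^(n-2).
Substitute into P(x) y'' + Q(x) y' + R(x) y = 0 with P(x) = 1, Q(x) = x, R(x) = -5, and match powers of x.
Initial conditions: a_0 = -1, a_1 = 0.
Setting the coefficient of each power of x to zero and solving order by order (substituting the coefficients already found):
  x^0: 2 a_2 - 5 a_0 = 0  ->  2 a_2 = 5 a_0 = -5  ->  a_2 = -5/2
  x^1: 6 a_3 - 4 a_1 = 0  ->  6 a_3 = 4 a_1 = 0  ->  a_3 = 0
  x^2: 12 a_4 - 3 a_2 = 0  ->  12 a_4 = 3 a_2 = -15/2  ->  a_4 = -5/8
  x^3: 20 a_5 - 2 a_3 = 0  ->  20 a_5 = 2 a_3 = 0  ->  a_5 = 0
  x^4: 30 a_6 - a_4 = 0  ->  30 a_6 = a_4 = -5/8  ->  a_6 = -1/48
Truncated series: y(x) = -1 - (5/2) x^2 - (5/8) x^4 - (1/48) x^6 + O(x^7).

a_0 = -1; a_1 = 0; a_2 = -5/2; a_3 = 0; a_4 = -5/8; a_5 = 0; a_6 = -1/48


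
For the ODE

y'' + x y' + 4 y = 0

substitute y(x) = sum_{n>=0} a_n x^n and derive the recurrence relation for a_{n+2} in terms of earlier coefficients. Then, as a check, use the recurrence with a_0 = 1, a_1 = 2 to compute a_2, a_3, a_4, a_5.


Substitute y = sum_n a_n x^n.
y''(x) has coefficient (n+2)(n+1) a_{n+2} at x^n;
x y'(x) has coefficient n a_n at x^n (shift);
4 y(x) has coefficient 4 a_n at x^n.
Matching x^n: (n+2)(n+1) a_{n+2} + (n + 4) a_n = 0.
Thus a_{n+2} = (-n - 4) / ((n+1)(n+2)) * a_n.

Check with a_0 = 1, a_1 = 2 (apply the recurrence for n = 0, 1, 2, 3): a_0 = 1, a_1 = 2, a_2 = -2, a_3 = -5/3, a_4 = 1, a_5 = 7/12.

a_(n+2) = (-n - 4) / ((n+1)(n+2)) * a_n; check: a_0 = 1, a_1 = 2, a_2 = -2, a_3 = -5/3, a_4 = 1, a_5 = 7/12


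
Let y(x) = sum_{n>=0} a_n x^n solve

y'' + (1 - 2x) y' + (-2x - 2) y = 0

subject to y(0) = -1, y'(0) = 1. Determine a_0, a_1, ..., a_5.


Ansatz: y(x) = sum_{n>=0} a_n x^n, so y'(x) = sum_{n>=1} n a_n x^(n-1) and y''(x) = sum_{n>=2} n(n-1) a_n x^(n-2).
Substitute into P(x) y'' + Q(x) y' + R(x) y = 0 with P(x) = 1, Q(x) = 1 - 2x, R(x) = -2x - 2, and match powers of x.
Initial conditions: a_0 = -1, a_1 = 1.
Setting the coefficient of each power of x to zero and solving order by order (substituting the coefficients already found):
  x^0: 2 a_2 + a_1 - 2 a_0 = 0  ->  2 a_2 = -a_1 + 2 a_0 = -3  ->  a_2 = -3/2
  x^1: 6 a_3 + 2 a_2 - 4 a_1 - 2 a_0 = 0  ->  6 a_3 = -2 a_2 + 4 a_1 + 2 a_0 = 5  ->  a_3 = 5/6
  x^2: 12 a_4 + 3 a_3 - 6 a_2 - 2 a_1 = 0  ->  12 a_4 = -3 a_3 + 6 a_2 + 2 a_1 = -19/2  ->  a_4 = -19/24
  x^3: 20 a_5 + 4 a_4 - 8 a_3 - 2 a_2 = 0  ->  20 a_5 = -4 a_4 + 8 a_3 + 2 a_2 = 41/6  ->  a_5 = 41/120
Truncated series: y(x) = -1 + x - (3/2) x^2 + (5/6) x^3 - (19/24) x^4 + (41/120) x^5 + O(x^6).

a_0 = -1; a_1 = 1; a_2 = -3/2; a_3 = 5/6; a_4 = -19/24; a_5 = 41/120


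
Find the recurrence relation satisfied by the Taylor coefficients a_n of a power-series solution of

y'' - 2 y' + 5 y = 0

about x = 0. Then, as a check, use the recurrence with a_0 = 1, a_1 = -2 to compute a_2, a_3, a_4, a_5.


Substitute y = sum_n a_n x^n.
y''(x) has coefficient (n+2)(n+1) a_{n+2} at x^n;
-2 y'(x) has coefficient -2 (n+1) a_{n+1} at x^n;
5 y(x) has coefficient 5 a_n at x^n.
Matching x^n: (n+2)(n+1) a_{n+2} - 2 (n+1) a_{n+1} + 5 a_n = 0.
Thus a_{n+2} = [2 (n+1) a_{n+1} - 5 a_n] / ((n+1)(n+2)).

Check with a_0 = 1, a_1 = -2 (apply the recurrence for n = 0, 1, 2, 3): a_0 = 1, a_1 = -2, a_2 = -9/2, a_3 = -4/3, a_4 = 29/24, a_5 = 49/60.

a_(n+2) = [2 (n+1) a_(n+1) - 5 a_n] / ((n+1)(n+2)); check: a_0 = 1, a_1 = -2, a_2 = -9/2, a_3 = -4/3, a_4 = 29/24, a_5 = 49/60


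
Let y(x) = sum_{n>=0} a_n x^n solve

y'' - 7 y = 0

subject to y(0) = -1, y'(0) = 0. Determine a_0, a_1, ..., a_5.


Ansatz: y(x) = sum_{n>=0} a_n x^n, so y'(x) = sum_{n>=1} n a_n x^(n-1) and y''(x) = sum_{n>=2} n(n-1) a_n x^(n-2).
Substitute into P(x) y'' + Q(x) y' + R(x) y = 0 with P(x) = 1, Q(x) = 0, R(x) = -7, and match powers of x.
Initial conditions: a_0 = -1, a_1 = 0.
Setting the coefficient of each power of x to zero and solving order by order (substituting the coefficients already found):
  x^0: 2 a_2 - 7 a_0 = 0  ->  2 a_2 = 7 a_0 = -7  ->  a_2 = -7/2
  x^1: 6 a_3 - 7 a_1 = 0  ->  6 a_3 = 7 a_1 = 0  ->  a_3 = 0
  x^2: 12 a_4 - 7 a_2 = 0  ->  12 a_4 = 7 a_2 = -49/2  ->  a_4 = -49/24
  x^3: 20 a_5 - 7 a_3 = 0  ->  20 a_5 = 7 a_3 = 0  ->  a_5 = 0
Truncated series: y(x) = -1 - (7/2) x^2 - (49/24) x^4 + O(x^6).

a_0 = -1; a_1 = 0; a_2 = -7/2; a_3 = 0; a_4 = -49/24; a_5 = 0


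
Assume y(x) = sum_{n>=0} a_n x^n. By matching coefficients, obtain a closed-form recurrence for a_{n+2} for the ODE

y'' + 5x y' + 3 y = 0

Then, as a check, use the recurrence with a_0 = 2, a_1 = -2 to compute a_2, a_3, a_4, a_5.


Substitute y = sum_n a_n x^n.
y''(x) has coefficient (n+2)(n+1) a_{n+2} at x^n;
5 x y'(x) has coefficient 5 n a_n at x^n (shift);
3 y(x) has coefficient 3 a_n at x^n.
Matching x^n: (n+2)(n+1) a_{n+2} + (5n + 3) a_n = 0.
Thus a_{n+2} = (-5n - 3) / ((n+1)(n+2)) * a_n.

Check with a_0 = 2, a_1 = -2 (apply the recurrence for n = 0, 1, 2, 3): a_0 = 2, a_1 = -2, a_2 = -3, a_3 = 8/3, a_4 = 13/4, a_5 = -12/5.

a_(n+2) = (-5n - 3) / ((n+1)(n+2)) * a_n; check: a_0 = 2, a_1 = -2, a_2 = -3, a_3 = 8/3, a_4 = 13/4, a_5 = -12/5


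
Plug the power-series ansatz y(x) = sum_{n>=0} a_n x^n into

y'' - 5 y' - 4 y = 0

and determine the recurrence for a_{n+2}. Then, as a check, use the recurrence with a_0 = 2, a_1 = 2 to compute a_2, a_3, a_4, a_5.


Substitute y = sum_n a_n x^n.
y''(x) has coefficient (n+2)(n+1) a_{n+2} at x^n;
-5 y'(x) has coefficient -5 (n+1) a_{n+1} at x^n;
-4 y(x) has coefficient -4 a_n at x^n.
Matching x^n: (n+2)(n+1) a_{n+2} - 5 (n+1) a_{n+1} - 4 a_n = 0.
Thus a_{n+2} = [5 (n+1) a_{n+1} + 4 a_n] / ((n+1)(n+2)).

Check with a_0 = 2, a_1 = 2 (apply the recurrence for n = 0, 1, 2, 3): a_0 = 2, a_1 = 2, a_2 = 9, a_3 = 49/3, a_4 = 281/12, a_5 = 1601/60.

a_(n+2) = [5 (n+1) a_(n+1) + 4 a_n] / ((n+1)(n+2)); check: a_0 = 2, a_1 = 2, a_2 = 9, a_3 = 49/3, a_4 = 281/12, a_5 = 1601/60


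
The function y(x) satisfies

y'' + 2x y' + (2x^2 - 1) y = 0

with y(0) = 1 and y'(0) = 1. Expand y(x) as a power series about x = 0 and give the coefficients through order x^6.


Ansatz: y(x) = sum_{n>=0} a_n x^n, so y'(x) = sum_{n>=1} n a_n x^(n-1) and y''(x) = sum_{n>=2} n(n-1) a_n x^(n-2).
Substitute into P(x) y'' + Q(x) y' + R(x) y = 0 with P(x) = 1, Q(x) = 2x, R(x) = 2x^2 - 1, and match powers of x.
Initial conditions: a_0 = 1, a_1 = 1.
Setting the coefficient of each power of x to zero and solving order by order (substituting the coefficients already found):
  x^0: 2 a_2 - a_0 = 0  ->  2 a_2 = a_0 = 1  ->  a_2 = 1/2
  x^1: 6 a_3 + a_1 = 0  ->  6 a_3 = -a_1 = -1  ->  a_3 = -1/6
  x^2: 12 a_4 + 3 a_2 + 2 a_0 = 0  ->  12 a_4 = -3 a_2 - 2 a_0 = -7/2  ->  a_4 = -7/24
  x^3: 20 a_5 + 5 a_3 + 2 a_1 = 0  ->  20 a_5 = -5 a_3 - 2 a_1 = -7/6  ->  a_5 = -7/120
  x^4: 30 a_6 + 7 a_4 + 2 a_2 = 0  ->  30 a_6 = -7 a_4 - 2 a_2 = 25/24  ->  a_6 = 5/144
Truncated series: y(x) = 1 + x + (1/2) x^2 - (1/6) x^3 - (7/24) x^4 - (7/120) x^5 + (5/144) x^6 + O(x^7).

a_0 = 1; a_1 = 1; a_2 = 1/2; a_3 = -1/6; a_4 = -7/24; a_5 = -7/120; a_6 = 5/144


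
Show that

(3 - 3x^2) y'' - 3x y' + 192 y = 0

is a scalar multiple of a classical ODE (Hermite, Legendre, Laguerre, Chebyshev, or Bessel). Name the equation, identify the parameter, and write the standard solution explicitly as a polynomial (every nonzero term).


All three coefficients share the factor 3; dividing through by 3 gives  (1 - x^2) y'' - x y' + 64 y = 0.
This matches the Chebyshev equation (1 - x^2) y'' - x y' + n^2 y = 0 (note the -x y' term, not -2x y') with n^2 = 64, so n = 8; the polynomial solution is T_8(x).
With y = sum_k a_k x^k, matching x^k gives (k+2)(k+1) a_{k+2} = (k^2 - n^2) a_k = (k - 8)(k + 8) a_k. The right side vanishes at k = 8, so the series with the parity of 8 terminates at degree 8.
Standard normalization: leading coefficient of T_n is 2^(n-1), so a_8 = 2^7 = 128. Work downward with a_k = (k+1)(k+2) a_{k+2} / ((k - 8)(k + 8)):
  a_6 = (7)(8)(128) / ((6 - 8)(6 + 8)) = 7168/(-28) = -256
  a_4 = (5)(6)(-256) / ((4 - 8)(4 + 8)) = -7680/(-48) = 160
  a_2 = (3)(4)(160) / ((2 - 8)(2 + 8)) = 1920/(-60) = -32
  a_0 = (1)(2)(-32) / ((0 - 8)(0 + 8)) = -64/(-64) = 1
Hence T_8(x) = 128 x^8 - 256 x^6 + 160 x^4 - 32 x^2 + 1.

T_8(x); series = 128 x^8 - 256 x^6 + 160 x^4 - 32 x^2 + 1


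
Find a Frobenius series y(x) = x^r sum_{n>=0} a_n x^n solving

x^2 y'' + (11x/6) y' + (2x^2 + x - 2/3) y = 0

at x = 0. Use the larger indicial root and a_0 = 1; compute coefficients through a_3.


Write in Frobenius form y'' + (p(x)/x) y' + (q(x)/x^2) y = 0:
  p(x) = 11/6,  q(x) = 2x^2 + x - 2/3.
Indicial equation: r(r-1) + (11/6) r + (-2/3) = 0 -> roots r_1 = 1/2, r_2 = -4/3.
Take r = r_1 = 1/2. Let y(x) = x^r sum_{n>=0} a_n x^n with a_0 = 1.
Substitute y = x^r sum a_n x^n and match x^{r+n}. The recurrence is
  D(n) a_n + 1 a_{n-1} + 2 a_{n-2} = 0,  where D(n) = (r+n)(r+n-1) + (11/6)(r+n) + (-2/3).
  a_n = [-1 a_{n-1} - 2 a_{n-2}] / D(n).
Since the indicial polynomial factors as (r - r_1)(r - r_2), D(n) = (r_1 + n - r_1)(r_1 + n - r_2) = n(n + 11/6).
Evaluating step by step (a_0 = 1):
  n = 1: D(1) = 1(1 + 11/6) = 17/6; numerator = -1(1) = -1; a_1 = (-1)/(17/6) = -6/17
  n = 2: D(2) = 2(2 + 11/6) = 23/3; numerator = -1(-6/17) - 2(1) = -28/17; a_2 = (-28/17)/(23/3) = -84/391
  n = 3: D(3) = 3(3 + 11/6) = 29/2; numerator = -1(-84/391) - 2(-6/17) = 360/391; a_3 = (360/391)/(29/2) = 720/11339

r = 1/2; a_0 = 1; a_1 = -6/17; a_2 = -84/391; a_3 = 720/11339


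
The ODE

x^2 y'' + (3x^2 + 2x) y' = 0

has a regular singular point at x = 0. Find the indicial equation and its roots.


Divide by x^2 to reach normal form y'' + P_1(x) y' + P_2(x) y = 0 with P_1(x) = 3 + 2/x and P_2(x) = 0.
x = 0 is a singular point because the y'-coefficient 3 + 2/x has a pole at x = 0.
It is a regular singular point because x P_1(x) = p(x) = 3x + 2 and x^2 P_2(x) = q(x) = 0 are polynomials, hence analytic at x = 0.
p(0) = 2,  q(0) = 0.
Indicial equation: r(r-1) + p(0) r + q(0) = 0, i.e. r^2 + (p(0) - 1) r + q(0) = 0, i.e. r^2 + 1 r = 0.
Discriminant: (1)^2 - 4(0) = 1, so r = (-1 ± 1)/2.
Solving: r_1 = 0, r_2 = -1.

indicial: r^2 + 1 r = 0; roots r_1 = 0, r_2 = -1


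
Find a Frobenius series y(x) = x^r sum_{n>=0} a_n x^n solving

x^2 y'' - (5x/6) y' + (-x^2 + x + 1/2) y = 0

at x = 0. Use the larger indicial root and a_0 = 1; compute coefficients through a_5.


Write in Frobenius form y'' + (p(x)/x) y' + (q(x)/x^2) y = 0:
  p(x) = -5/6,  q(x) = -x^2 + x + 1/2.
Indicial equation: r(r-1) + (-5/6) r + (1/2) = 0 -> roots r_1 = 3/2, r_2 = 1/3.
Take r = r_1 = 3/2. Let y(x) = x^r sum_{n>=0} a_n x^n with a_0 = 1.
Substitute y = x^r sum a_n x^n and match x^{r+n}. The recurrence is
  D(n) a_n + 1 a_{n-1} - 1 a_{n-2} = 0,  where D(n) = (r+n)(r+n-1) + (-5/6)(r+n) + (1/2).
  a_n = [-1 a_{n-1} + 1 a_{n-2}] / D(n).
Since the indicial polynomial factors as (r - r_1)(r - r_2), D(n) = (r_1 + n - r_1)(r_1 + n - r_2) = n(n + 7/6).
Evaluating step by step (a_0 = 1):
  n = 1: D(1) = 1(1 + 7/6) = 13/6; numerator = -1(1) = -1; a_1 = (-1)/(13/6) = -6/13
  n = 2: D(2) = 2(2 + 7/6) = 19/3; numerator = -1(-6/13) + 1(1) = 19/13; a_2 = (19/13)/(19/3) = 3/13
  n = 3: D(3) = 3(3 + 7/6) = 25/2; numerator = -1(3/13) + 1(-6/13) = -9/13; a_3 = (-9/13)/(25/2) = -18/325
  n = 4: D(4) = 4(4 + 7/6) = 62/3; numerator = -1(-18/325) + 1(3/13) = 93/325; a_4 = (93/325)/(62/3) = 9/650
  n = 5: D(5) = 5(5 + 7/6) = 185/6; numerator = -1(9/650) + 1(-18/325) = -9/130; a_5 = (-9/130)/(185/6) = -27/12025

r = 3/2; a_0 = 1; a_1 = -6/13; a_2 = 3/13; a_3 = -18/325; a_4 = 9/650; a_5 = -27/12025


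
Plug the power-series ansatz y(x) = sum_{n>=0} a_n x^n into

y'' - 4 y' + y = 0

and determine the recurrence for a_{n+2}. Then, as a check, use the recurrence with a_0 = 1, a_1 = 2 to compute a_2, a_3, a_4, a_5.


Substitute y = sum_n a_n x^n.
y''(x) has coefficient (n+2)(n+1) a_{n+2} at x^n;
-4 y'(x) has coefficient -4 (n+1) a_{n+1} at x^n;
y(x) has coefficient 1 a_n at x^n.
Matching x^n: (n+2)(n+1) a_{n+2} - 4 (n+1) a_{n+1} + 1 a_n = 0.
Thus a_{n+2} = [4 (n+1) a_{n+1} - 1 a_n] / ((n+1)(n+2)).

Check with a_0 = 1, a_1 = 2 (apply the recurrence for n = 0, 1, 2, 3): a_0 = 1, a_1 = 2, a_2 = 7/2, a_3 = 13/3, a_4 = 97/24, a_5 = 181/60.

a_(n+2) = [4 (n+1) a_(n+1) - 1 a_n] / ((n+1)(n+2)); check: a_0 = 1, a_1 = 2, a_2 = 7/2, a_3 = 13/3, a_4 = 97/24, a_5 = 181/60


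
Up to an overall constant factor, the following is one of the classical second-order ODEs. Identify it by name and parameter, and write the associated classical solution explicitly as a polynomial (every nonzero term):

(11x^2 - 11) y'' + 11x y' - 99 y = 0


All three coefficients share the factor -11; dividing through by -11 gives  (1 - x^2) y'' - x y' + 9 y = 0.
This matches the Chebyshev equation (1 - x^2) y'' - x y' + n^2 y = 0 (note the -x y' term, not -2x y') with n^2 = 9, so n = 3; the polynomial solution is T_3(x).
With y = sum_k a_k x^k, matching x^k gives (k+2)(k+1) a_{k+2} = (k^2 - n^2) a_k = (k - 3)(k + 3) a_k. The right side vanishes at k = 3, so the series with the parity of 3 terminates at degree 3.
Standard normalization: leading coefficient of T_n is 2^(n-1), so a_3 = 2^2 = 4. Work downward with a_k = (k+1)(k+2) a_{k+2} / ((k - 3)(k + 3)):
  a_1 = (2)(3)(4) / ((1 - 3)(1 + 3)) = 24/(-8) = -3
Hence T_3(x) = 4 x^3 - 3 x.

T_3(x); series = 4 x^3 - 3 x


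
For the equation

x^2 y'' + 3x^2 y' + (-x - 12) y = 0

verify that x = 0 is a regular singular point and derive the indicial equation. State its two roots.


Divide by x^2 to reach normal form y'' + P_1(x) y' + P_2(x) y = 0 with P_1(x) = 3 and P_2(x) = -1/x - 12/x^2.
x = 0 is a singular point because the y-coefficient -1/x - 12/x^2 has a pole at x = 0.
It is a regular singular point because x P_1(x) = p(x) = 3x and x^2 P_2(x) = q(x) = -x - 12 are polynomials, hence analytic at x = 0.
p(0) = 0,  q(0) = -12.
Indicial equation: r(r-1) + p(0) r + q(0) = 0, i.e. r^2 + (p(0) - 1) r + q(0) = 0, i.e. r^2 - 1 r - 12 = 0.
Discriminant: (-1)^2 - 4(-12) = 49, so r = (1 ± 7)/2.
Solving: r_1 = 4, r_2 = -3.

indicial: r^2 - 1 r - 12 = 0; roots r_1 = 4, r_2 = -3


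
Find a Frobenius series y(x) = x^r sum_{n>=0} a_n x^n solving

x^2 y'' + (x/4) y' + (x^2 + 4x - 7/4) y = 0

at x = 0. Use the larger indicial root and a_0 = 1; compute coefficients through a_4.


Write in Frobenius form y'' + (p(x)/x) y' + (q(x)/x^2) y = 0:
  p(x) = 1/4,  q(x) = x^2 + 4x - 7/4.
Indicial equation: r(r-1) + (1/4) r + (-7/4) = 0 -> roots r_1 = 7/4, r_2 = -1.
Take r = r_1 = 7/4. Let y(x) = x^r sum_{n>=0} a_n x^n with a_0 = 1.
Substitute y = x^r sum a_n x^n and match x^{r+n}. The recurrence is
  D(n) a_n + 4 a_{n-1} + 1 a_{n-2} = 0,  where D(n) = (r+n)(r+n-1) + (1/4)(r+n) + (-7/4).
  a_n = [-4 a_{n-1} - 1 a_{n-2}] / D(n).
Since the indicial polynomial factors as (r - r_1)(r - r_2), D(n) = (r_1 + n - r_1)(r_1 + n - r_2) = n(n + 11/4).
Evaluating step by step (a_0 = 1):
  n = 1: D(1) = 1(1 + 11/4) = 15/4; numerator = -4(1) = -4; a_1 = (-4)/(15/4) = -16/15
  n = 2: D(2) = 2(2 + 11/4) = 19/2; numerator = -4(-16/15) - 1(1) = 49/15; a_2 = (49/15)/(19/2) = 98/285
  n = 3: D(3) = 3(3 + 11/4) = 69/4; numerator = -4(98/285) - 1(-16/15) = -88/285; a_3 = (-88/285)/(69/4) = -352/19665
  n = 4: D(4) = 4(4 + 11/4) = 27; numerator = -4(-352/19665) - 1(98/285) = -5354/19665; a_4 = (-5354/19665)/(27) = -5354/530955

r = 7/4; a_0 = 1; a_1 = -16/15; a_2 = 98/285; a_3 = -352/19665; a_4 = -5354/530955


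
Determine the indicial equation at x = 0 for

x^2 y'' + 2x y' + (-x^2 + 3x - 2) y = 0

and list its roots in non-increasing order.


Divide by x^2 to reach normal form y'' + P_1(x) y' + P_2(x) y = 0 with P_1(x) = 2/x and P_2(x) = -1 + 3/x - 2/x^2.
x = 0 is a singular point because the y'-coefficient 2/x has a pole at x = 0 and the y-coefficient -1 + 3/x - 2/x^2 has a pole at x = 0.
It is a regular singular point because x P_1(x) = p(x) = 2 and x^2 P_2(x) = q(x) = -x^2 + 3x - 2 are polynomials, hence analytic at x = 0.
p(0) = 2,  q(0) = -2.
Indicial equation: r(r-1) + p(0) r + q(0) = 0, i.e. r^2 + (p(0) - 1) r + q(0) = 0, i.e. r^2 + 1 r - 2 = 0.
Discriminant: (1)^2 - 4(-2) = 9, so r = (-1 ± 3)/2.
Solving: r_1 = 1, r_2 = -2.

indicial: r^2 + 1 r - 2 = 0; roots r_1 = 1, r_2 = -2


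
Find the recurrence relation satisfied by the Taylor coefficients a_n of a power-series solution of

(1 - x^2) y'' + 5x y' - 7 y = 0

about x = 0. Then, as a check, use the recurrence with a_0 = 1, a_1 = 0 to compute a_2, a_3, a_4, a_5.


Substitute y = sum_n a_n x^n.
(1 - 1 x^2) y'' contributes (n+2)(n+1) a_{n+2} - n(n-1) a_n at x^n.
5 x y'(x) contributes 5 n a_n at x^n.
-7 y(x) contributes -7 a_n at x^n.
Matching x^n: (n+2)(n+1) a_{n+2} + (-n(n-1) + 5 n - 7) a_n = 0.
Thus a_{n+2} = (n(n-1) - 5 n + 7) / ((n+1)(n+2)) * a_n.

Check with a_0 = 1, a_1 = 0 (apply the recurrence for n = 0, 1, 2, 3): a_0 = 1, a_1 = 0, a_2 = 7/2, a_3 = 0, a_4 = -7/24, a_5 = 0.

a_(n+2) = (n(n-1) - 5 n + 7) / ((n+1)(n+2)) * a_n; check: a_0 = 1, a_1 = 0, a_2 = 7/2, a_3 = 0, a_4 = -7/24, a_5 = 0


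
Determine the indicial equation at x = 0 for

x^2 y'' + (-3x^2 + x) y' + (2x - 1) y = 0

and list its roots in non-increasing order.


Divide by x^2 to reach normal form y'' + P_1(x) y' + P_2(x) y = 0 with P_1(x) = -3 + 1/x and P_2(x) = 2/x - 1/x^2.
x = 0 is a singular point because the y'-coefficient -3 + 1/x has a pole at x = 0 and the y-coefficient 2/x - 1/x^2 has a pole at x = 0.
It is a regular singular point because x P_1(x) = p(x) = 1 - 3x and x^2 P_2(x) = q(x) = 2x - 1 are polynomials, hence analytic at x = 0.
p(0) = 1,  q(0) = -1.
Indicial equation: r(r-1) + p(0) r + q(0) = 0, i.e. r^2 + (p(0) - 1) r + q(0) = 0, i.e. r^2 - 1 = 0.
Discriminant: (0)^2 - 4(-1) = 4, so r = (0 ± 2)/2.
Solving: r_1 = 1, r_2 = -1.

indicial: r^2 - 1 = 0; roots r_1 = 1, r_2 = -1


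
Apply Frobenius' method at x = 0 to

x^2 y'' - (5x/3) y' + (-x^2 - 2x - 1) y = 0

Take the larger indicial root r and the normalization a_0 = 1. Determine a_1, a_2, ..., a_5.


Write in Frobenius form y'' + (p(x)/x) y' + (q(x)/x^2) y = 0:
  p(x) = -5/3,  q(x) = -x^2 - 2x - 1.
Indicial equation: r(r-1) + (-5/3) r + (-1) = 0 -> roots r_1 = 3, r_2 = -1/3.
Take r = r_1 = 3. Let y(x) = x^r sum_{n>=0} a_n x^n with a_0 = 1.
Substitute y = x^r sum a_n x^n and match x^{r+n}. The recurrence is
  D(n) a_n - 2 a_{n-1} - 1 a_{n-2} = 0,  where D(n) = (r+n)(r+n-1) + (-5/3)(r+n) + (-1).
  a_n = [2 a_{n-1} + 1 a_{n-2}] / D(n).
Since the indicial polynomial factors as (r - r_1)(r - r_2), D(n) = (r_1 + n - r_1)(r_1 + n - r_2) = n(n + 10/3).
Evaluating step by step (a_0 = 1):
  n = 1: D(1) = 1(1 + 10/3) = 13/3; numerator = 2(1) = 2; a_1 = (2)/(13/3) = 6/13
  n = 2: D(2) = 2(2 + 10/3) = 32/3; numerator = 2(6/13) + 1(1) = 25/13; a_2 = (25/13)/(32/3) = 75/416
  n = 3: D(3) = 3(3 + 10/3) = 19; numerator = 2(75/416) + 1(6/13) = 171/208; a_3 = (171/208)/(19) = 9/208
  n = 4: D(4) = 4(4 + 10/3) = 88/3; numerator = 2(9/208) + 1(75/416) = 111/416; a_4 = (111/416)/(88/3) = 333/36608
  n = 5: D(5) = 5(5 + 10/3) = 125/3; numerator = 2(333/36608) + 1(9/208) = 1125/18304; a_5 = (1125/18304)/(125/3) = 27/18304

r = 3; a_0 = 1; a_1 = 6/13; a_2 = 75/416; a_3 = 9/208; a_4 = 333/36608; a_5 = 27/18304


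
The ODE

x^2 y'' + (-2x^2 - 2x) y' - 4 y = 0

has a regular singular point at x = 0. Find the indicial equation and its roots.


Divide by x^2 to reach normal form y'' + P_1(x) y' + P_2(x) y = 0 with P_1(x) = -2 - 2/x and P_2(x) = -4/x^2.
x = 0 is a singular point because the y'-coefficient -2 - 2/x has a pole at x = 0 and the y-coefficient -4/x^2 has a pole at x = 0.
It is a regular singular point because x P_1(x) = p(x) = -2x - 2 and x^2 P_2(x) = q(x) = -4 are polynomials, hence analytic at x = 0.
p(0) = -2,  q(0) = -4.
Indicial equation: r(r-1) + p(0) r + q(0) = 0, i.e. r^2 + (p(0) - 1) r + q(0) = 0, i.e. r^2 - 3 r - 4 = 0.
Discriminant: (-3)^2 - 4(-4) = 25, so r = (3 ± 5)/2.
Solving: r_1 = 4, r_2 = -1.

indicial: r^2 - 3 r - 4 = 0; roots r_1 = 4, r_2 = -1


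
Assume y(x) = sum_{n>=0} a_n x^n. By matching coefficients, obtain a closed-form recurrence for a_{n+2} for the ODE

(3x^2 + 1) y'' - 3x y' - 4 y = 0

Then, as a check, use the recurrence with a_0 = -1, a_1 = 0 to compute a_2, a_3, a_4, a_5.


Substitute y = sum_n a_n x^n.
(1 + 3 x^2) y'' contributes (n+2)(n+1) a_{n+2} + 3 n(n-1) a_n at x^n.
-3 x y'(x) contributes -3 n a_n at x^n.
-4 y(x) contributes -4 a_n at x^n.
Matching x^n: (n+2)(n+1) a_{n+2} + (3 n(n-1) - 3 n - 4) a_n = 0.
Thus a_{n+2} = (-3 n(n-1) + 3 n + 4) / ((n+1)(n+2)) * a_n.

Check with a_0 = -1, a_1 = 0 (apply the recurrence for n = 0, 1, 2, 3): a_0 = -1, a_1 = 0, a_2 = -2, a_3 = 0, a_4 = -2/3, a_5 = 0.

a_(n+2) = (-3 n(n-1) + 3 n + 4) / ((n+1)(n+2)) * a_n; check: a_0 = -1, a_1 = 0, a_2 = -2, a_3 = 0, a_4 = -2/3, a_5 = 0


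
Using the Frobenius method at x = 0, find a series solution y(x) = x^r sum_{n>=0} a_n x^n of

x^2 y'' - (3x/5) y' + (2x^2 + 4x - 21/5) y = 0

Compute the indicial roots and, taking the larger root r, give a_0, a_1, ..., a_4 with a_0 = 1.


Write in Frobenius form y'' + (p(x)/x) y' + (q(x)/x^2) y = 0:
  p(x) = -3/5,  q(x) = 2x^2 + 4x - 21/5.
Indicial equation: r(r-1) + (-3/5) r + (-21/5) = 0 -> roots r_1 = 3, r_2 = -7/5.
Take r = r_1 = 3. Let y(x) = x^r sum_{n>=0} a_n x^n with a_0 = 1.
Substitute y = x^r sum a_n x^n and match x^{r+n}. The recurrence is
  D(n) a_n + 4 a_{n-1} + 2 a_{n-2} = 0,  where D(n) = (r+n)(r+n-1) + (-3/5)(r+n) + (-21/5).
  a_n = [-4 a_{n-1} - 2 a_{n-2}] / D(n).
Since the indicial polynomial factors as (r - r_1)(r - r_2), D(n) = (r_1 + n - r_1)(r_1 + n - r_2) = n(n + 22/5).
Evaluating step by step (a_0 = 1):
  n = 1: D(1) = 1(1 + 22/5) = 27/5; numerator = -4(1) = -4; a_1 = (-4)/(27/5) = -20/27
  n = 2: D(2) = 2(2 + 22/5) = 64/5; numerator = -4(-20/27) - 2(1) = 26/27; a_2 = (26/27)/(64/5) = 65/864
  n = 3: D(3) = 3(3 + 22/5) = 111/5; numerator = -4(65/864) - 2(-20/27) = 85/72; a_3 = (85/72)/(111/5) = 425/7992
  n = 4: D(4) = 4(4 + 22/5) = 168/5; numerator = -4(425/7992) - 2(65/864) = -215/592; a_4 = (-215/592)/(168/5) = -1075/99456

r = 3; a_0 = 1; a_1 = -20/27; a_2 = 65/864; a_3 = 425/7992; a_4 = -1075/99456


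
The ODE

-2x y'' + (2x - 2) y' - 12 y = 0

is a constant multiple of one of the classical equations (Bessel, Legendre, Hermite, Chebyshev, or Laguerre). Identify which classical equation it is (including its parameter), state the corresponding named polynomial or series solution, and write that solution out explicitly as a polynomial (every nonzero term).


All three coefficients share the factor -2; dividing through by -2 gives  x y'' + (1 - x) y' + 6 y = 0.
This matches the Laguerre equation x y'' + (1 - x) y' + n y = 0 with n = 6; the polynomial solution is L_6(x).
With y = sum_k a_k x^k, matching x^k gives (k+1)k a_{k+1} + (k+1) a_{k+1} - k a_k + n a_k = 0, i.e. (k+1)^2 a_{k+1} = (k - n) a_k = (k - 6) a_k. The right side vanishes at k = 6, so the series terminates at degree 6.
Standard normalization L_n(0) = 1 gives a_0 = 1. Work upward with a_{k+1} = (k - 6) a_k / (k+1)^2:
  a_1 = (0 - 6)(1) / 1^2 = -6/1 = -6
  a_2 = (1 - 6)(-6) / 2^2 = 30/4 = 15/2
  a_3 = (2 - 6)(15/2) / 3^2 = -30/9 = -10/3
  a_4 = (3 - 6)(-10/3) / 4^2 = 10/16 = 5/8
  a_5 = (4 - 6)(5/8) / 5^2 = (-5/4)/25 = -1/20
  a_6 = (5 - 6)(-1/20) / 6^2 = (1/20)/36 = 1/720
Hence L_6(x) = x^6/720 - x^5/20 + 5 x^4/8 - 10 x^3/3 + 15 x^2/2 - 6 x + 1.

L_6(x); series = x^6/720 - x^5/20 + 5 x^4/8 - 10 x^3/3 + 15 x^2/2 - 6 x + 1


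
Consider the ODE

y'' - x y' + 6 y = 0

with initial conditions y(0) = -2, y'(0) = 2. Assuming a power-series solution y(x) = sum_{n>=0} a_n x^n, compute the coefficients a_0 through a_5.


Ansatz: y(x) = sum_{n>=0} a_n x^n, so y'(x) = sum_{n>=1} n a_n x^(n-1) and y''(x) = sum_{n>=2} n(n-1) a_n x^(n-2).
Substitute into P(x) y'' + Q(x) y' + R(x) y = 0 with P(x) = 1, Q(x) = -x, R(x) = 6, and match powers of x.
Initial conditions: a_0 = -2, a_1 = 2.
Setting the coefficient of each power of x to zero and solving order by order (substituting the coefficients already found):
  x^0: 2 a_2 + 6 a_0 = 0  ->  2 a_2 = -6 a_0 = 12  ->  a_2 = 6
  x^1: 6 a_3 + 5 a_1 = 0  ->  6 a_3 = -5 a_1 = -10  ->  a_3 = -5/3
  x^2: 12 a_4 + 4 a_2 = 0  ->  12 a_4 = -4 a_2 = -24  ->  a_4 = -2
  x^3: 20 a_5 + 3 a_3 = 0  ->  20 a_5 = -3 a_3 = 5  ->  a_5 = 1/4
Truncated series: y(x) = -2 + 2 x + 6 x^2 - (5/3) x^3 - 2 x^4 + (1/4) x^5 + O(x^6).

a_0 = -2; a_1 = 2; a_2 = 6; a_3 = -5/3; a_4 = -2; a_5 = 1/4


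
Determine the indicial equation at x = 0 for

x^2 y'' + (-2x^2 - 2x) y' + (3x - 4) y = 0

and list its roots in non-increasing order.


Divide by x^2 to reach normal form y'' + P_1(x) y' + P_2(x) y = 0 with P_1(x) = -2 - 2/x and P_2(x) = 3/x - 4/x^2.
x = 0 is a singular point because the y'-coefficient -2 - 2/x has a pole at x = 0 and the y-coefficient 3/x - 4/x^2 has a pole at x = 0.
It is a regular singular point because x P_1(x) = p(x) = -2x - 2 and x^2 P_2(x) = q(x) = 3x - 4 are polynomials, hence analytic at x = 0.
p(0) = -2,  q(0) = -4.
Indicial equation: r(r-1) + p(0) r + q(0) = 0, i.e. r^2 + (p(0) - 1) r + q(0) = 0, i.e. r^2 - 3 r - 4 = 0.
Discriminant: (-3)^2 - 4(-4) = 25, so r = (3 ± 5)/2.
Solving: r_1 = 4, r_2 = -1.

indicial: r^2 - 3 r - 4 = 0; roots r_1 = 4, r_2 = -1


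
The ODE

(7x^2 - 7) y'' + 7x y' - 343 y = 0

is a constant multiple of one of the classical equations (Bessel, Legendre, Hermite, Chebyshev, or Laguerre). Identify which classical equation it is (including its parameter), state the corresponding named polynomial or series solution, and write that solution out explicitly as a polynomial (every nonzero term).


All three coefficients share the factor -7; dividing through by -7 gives  (1 - x^2) y'' - x y' + 49 y = 0.
This matches the Chebyshev equation (1 - x^2) y'' - x y' + n^2 y = 0 (note the -x y' term, not -2x y') with n^2 = 49, so n = 7; the polynomial solution is T_7(x).
With y = sum_k a_k x^k, matching x^k gives (k+2)(k+1) a_{k+2} = (k^2 - n^2) a_k = (k - 7)(k + 7) a_k. The right side vanishes at k = 7, so the series with the parity of 7 terminates at degree 7.
Standard normalization: leading coefficient of T_n is 2^(n-1), so a_7 = 2^6 = 64. Work downward with a_k = (k+1)(k+2) a_{k+2} / ((k - 7)(k + 7)):
  a_5 = (6)(7)(64) / ((5 - 7)(5 + 7)) = 2688/(-24) = -112
  a_3 = (4)(5)(-112) / ((3 - 7)(3 + 7)) = -2240/(-40) = 56
  a_1 = (2)(3)(56) / ((1 - 7)(1 + 7)) = 336/(-48) = -7
Hence T_7(x) = 64 x^7 - 112 x^5 + 56 x^3 - 7 x.

T_7(x); series = 64 x^7 - 112 x^5 + 56 x^3 - 7 x
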